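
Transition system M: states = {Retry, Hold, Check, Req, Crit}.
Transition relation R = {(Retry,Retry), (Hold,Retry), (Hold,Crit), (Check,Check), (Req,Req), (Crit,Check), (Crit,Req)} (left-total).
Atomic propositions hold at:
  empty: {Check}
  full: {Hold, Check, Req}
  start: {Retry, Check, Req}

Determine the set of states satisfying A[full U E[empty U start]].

{Retry, Check, Req}

E[empty U start]: least fixpoint, start Z0 = Sat(start) = {Retry, Check, Req}, add states in Sat(empty) with some successor in Z. Already a fixed point.
Sat(E[empty U start]) = {Retry, Check, Req}
A[full U E[empty U start]]: least fixpoint, start Z0 = Sat(E[empty U start]) = {Retry, Check, Req}, add states in Sat(full) with every successor in Z. Already a fixed point.
Sat(A[full U E[empty U start]]) = {Retry, Check, Req}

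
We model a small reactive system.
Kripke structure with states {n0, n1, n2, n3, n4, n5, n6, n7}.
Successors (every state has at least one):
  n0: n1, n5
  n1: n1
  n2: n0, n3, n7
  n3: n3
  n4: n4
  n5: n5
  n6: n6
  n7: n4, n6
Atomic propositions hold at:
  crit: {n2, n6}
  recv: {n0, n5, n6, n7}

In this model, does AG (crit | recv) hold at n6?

Yes

Sat(crit | recv) = {n0, n2, n5, n6, n7}
AG (crit | recv): greatest fixpoint, start Z0 = {n0, n2, n5, n6, n7}, keep only states in Sat with every successor in Z. Z1 = {n5, n6}; fixed.
Sat(AG (crit | recv)) = {n5, n6}
n6 ∈ Sat(AG (crit | recv)) = {n5, n6}, so the formula holds at n6.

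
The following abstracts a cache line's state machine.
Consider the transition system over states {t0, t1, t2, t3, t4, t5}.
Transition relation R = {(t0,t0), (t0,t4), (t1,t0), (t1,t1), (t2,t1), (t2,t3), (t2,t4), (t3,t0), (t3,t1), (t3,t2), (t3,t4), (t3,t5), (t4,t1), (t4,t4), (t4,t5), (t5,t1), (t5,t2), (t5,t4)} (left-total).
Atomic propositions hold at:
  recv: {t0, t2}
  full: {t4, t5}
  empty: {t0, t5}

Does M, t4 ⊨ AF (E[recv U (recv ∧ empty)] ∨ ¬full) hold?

No

Sat(recv ∧ empty) = {t0}
E[recv U (recv ∧ empty)]: least fixpoint, start Z0 = Sat((recv ∧ empty)) = {t0}, add states in Sat(recv) with some successor in Z. Already a fixed point.
Sat(E[recv U (recv ∧ empty)]) = {t0}
Sat(¬full) = {t0, t1, t2, t3}
Sat(E[recv U (recv ∧ empty)] ∨ ¬full) = {t0, t1, t2, t3}
AF (E[recv U (recv ∧ empty)] ∨ ¬full): least fixpoint, start Z0 = {t0, t1, t2, t3}, add states with every successor in Z. Already a fixed point.
Sat(AF (E[recv U (recv ∧ empty)] ∨ ¬full)) = {t0, t1, t2, t3}
t4 ∉ Sat(AF (E[recv U (recv ∧ empty)] ∨ ¬full)) = {t0, t1, t2, t3}, so the formula does not hold at t4.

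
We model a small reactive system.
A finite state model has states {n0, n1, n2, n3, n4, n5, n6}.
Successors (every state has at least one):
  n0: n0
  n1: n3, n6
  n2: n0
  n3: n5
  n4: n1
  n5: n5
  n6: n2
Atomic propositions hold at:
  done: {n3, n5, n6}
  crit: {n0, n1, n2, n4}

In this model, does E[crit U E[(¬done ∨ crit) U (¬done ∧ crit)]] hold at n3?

Sat(¬done) = {n0, n1, n2, n4}
Sat(¬done ∨ crit) = {n0, n1, n2, n4}
Sat(¬done ∧ crit) = {n0, n1, n2, n4}
E[(¬done ∨ crit) U (¬done ∧ crit)]: least fixpoint, start Z0 = Sat((¬done ∧ crit)) = {n0, n1, n2, n4}, add states in Sat(¬done ∨ crit) with some successor in Z. Already a fixed point.
Sat(E[(¬done ∨ crit) U (¬done ∧ crit)]) = {n0, n1, n2, n4}
E[crit U E[(¬done ∨ crit) U (¬done ∧ crit)]]: least fixpoint, start Z0 = Sat(E[(¬done ∨ crit) U (¬done ∧ crit)]) = {n0, n1, n2, n4}, add states in Sat(crit) with some successor in Z. Already a fixed point.
Sat(E[crit U E[(¬done ∨ crit) U (¬done ∧ crit)]]) = {n0, n1, n2, n4}
n3 ∉ Sat(E[crit U E[(¬done ∨ crit) U (¬done ∧ crit)]]) = {n0, n1, n2, n4}, so the formula does not hold at n3.

No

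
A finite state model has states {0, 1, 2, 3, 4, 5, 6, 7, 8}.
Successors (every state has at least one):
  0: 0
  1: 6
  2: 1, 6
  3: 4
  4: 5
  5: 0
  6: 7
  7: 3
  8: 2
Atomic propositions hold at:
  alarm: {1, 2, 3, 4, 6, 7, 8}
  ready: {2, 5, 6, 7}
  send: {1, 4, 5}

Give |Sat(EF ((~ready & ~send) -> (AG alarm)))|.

8

Sat(~ready) = {0, 1, 3, 4, 8}
Sat(~send) = {0, 2, 3, 6, 7, 8}
Sat(~ready & ~send) = {0, 3, 8}
AG alarm: greatest fixpoint, start Z0 = {1, 2, 3, 4, 6, 7, 8}, keep only states in Sat with every successor in Z. Z1 = {1, 2, 3, 6, 7, 8}; Z2 = {1, 2, 6, 7, 8}; Z3 = {1, 2, 6, 8}; Z4 = {1, 2, 8}; Z5 = {8}; Z6 = ∅; fixed.
Sat(AG alarm) = ∅
Sat((~ready & ~send) -> (AG alarm)) = {1, 2, 4, 5, 6, 7}
EF ((~ready & ~send) -> (AG alarm)): least fixpoint, start Z0 = {1, 2, 4, 5, 6, 7}, add states with some successor in Z. Z1 = {1, 2, 3, 4, 5, 6, 7, 8}; fixed.
Sat(EF ((~ready & ~send) -> (AG alarm))) = {1, 2, 3, 4, 5, 6, 7, 8}
|Sat(EF ((~ready & ~send) -> (AG alarm)))| = |{1, 2, 3, 4, 5, 6, 7, 8}| = 8.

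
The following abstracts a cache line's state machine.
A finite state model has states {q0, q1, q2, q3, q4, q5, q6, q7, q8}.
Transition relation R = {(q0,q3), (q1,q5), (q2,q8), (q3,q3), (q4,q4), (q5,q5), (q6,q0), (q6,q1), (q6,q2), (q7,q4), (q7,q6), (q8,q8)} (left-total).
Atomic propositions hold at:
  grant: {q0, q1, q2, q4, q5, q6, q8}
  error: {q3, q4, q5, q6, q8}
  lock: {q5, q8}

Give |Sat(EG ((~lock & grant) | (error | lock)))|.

8

Sat(~lock) = {q0, q1, q2, q3, q4, q6, q7}
Sat(~lock & grant) = {q0, q1, q2, q4, q6}
Sat(error | lock) = {q3, q4, q5, q6, q8}
Sat((~lock & grant) | (error | lock)) = {q0, q1, q2, q3, q4, q5, q6, q8}
EG ((~lock & grant) | (error | lock)): greatest fixpoint, start Z0 = {q0, q1, q2, q3, q4, q5, q6, q8}, keep only states in Sat with some successor in Z. Already a fixed point.
Sat(EG ((~lock & grant) | (error | lock))) = {q0, q1, q2, q3, q4, q5, q6, q8}
|Sat(EG ((~lock & grant) | (error | lock)))| = |{q0, q1, q2, q3, q4, q5, q6, q8}| = 8.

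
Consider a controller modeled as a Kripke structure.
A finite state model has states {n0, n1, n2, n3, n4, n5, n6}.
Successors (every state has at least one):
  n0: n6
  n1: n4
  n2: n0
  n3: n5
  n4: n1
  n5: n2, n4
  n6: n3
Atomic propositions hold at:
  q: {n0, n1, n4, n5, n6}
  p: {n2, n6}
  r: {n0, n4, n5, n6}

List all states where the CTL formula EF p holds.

EF p: least fixpoint, start Z0 = {n2, n6}, add states with some successor in Z. Z1 = {n0, n2, n5, n6}; Z2 = {n0, n2, n3, n5, n6}; fixed.
Sat(EF p) = {n0, n2, n3, n5, n6}

{n0, n2, n3, n5, n6}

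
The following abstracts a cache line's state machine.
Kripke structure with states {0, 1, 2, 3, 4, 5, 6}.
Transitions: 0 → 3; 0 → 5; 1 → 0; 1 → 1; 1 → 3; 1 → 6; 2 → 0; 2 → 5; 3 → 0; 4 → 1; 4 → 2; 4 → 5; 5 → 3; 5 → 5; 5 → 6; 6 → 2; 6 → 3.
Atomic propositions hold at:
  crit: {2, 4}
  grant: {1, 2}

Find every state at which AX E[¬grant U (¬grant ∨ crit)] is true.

{0, 2, 3, 5, 6}

Sat(¬grant) = {0, 3, 4, 5, 6}
Sat(¬grant ∨ crit) = {0, 2, 3, 4, 5, 6}
E[¬grant U (¬grant ∨ crit)]: least fixpoint, start Z0 = Sat((¬grant ∨ crit)) = {0, 2, 3, 4, 5, 6}, add states in Sat(¬grant) with some successor in Z. Already a fixed point.
Sat(E[¬grant U (¬grant ∨ crit)]) = {0, 2, 3, 4, 5, 6}
Sat(AX E[¬grant U (¬grant ∨ crit)]) = {s : every successor in {0, 2, 3, 4, 5, 6}} = {0, 2, 3, 5, 6}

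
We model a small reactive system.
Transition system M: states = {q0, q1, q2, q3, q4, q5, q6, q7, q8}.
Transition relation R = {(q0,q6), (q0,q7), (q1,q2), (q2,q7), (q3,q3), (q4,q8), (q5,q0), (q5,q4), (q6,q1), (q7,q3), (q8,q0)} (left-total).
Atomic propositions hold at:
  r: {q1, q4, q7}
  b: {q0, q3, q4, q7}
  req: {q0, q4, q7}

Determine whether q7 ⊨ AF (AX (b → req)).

No

Sat(b → req) = {q0, q1, q2, q4, q5, q6, q7, q8}
Sat(AX (b → req)) = {s : every successor in {q0, q1, q2, q4, q5, q6, q7, q8}} = {q0, q1, q2, q4, q5, q6, q8}
AF (AX (b → req)): least fixpoint, start Z0 = {q0, q1, q2, q4, q5, q6, q8}, add states with every successor in Z. Already a fixed point.
Sat(AF (AX (b → req))) = {q0, q1, q2, q4, q5, q6, q8}
q7 ∉ Sat(AF (AX (b → req))) = {q0, q1, q2, q4, q5, q6, q8}, so the formula does not hold at q7.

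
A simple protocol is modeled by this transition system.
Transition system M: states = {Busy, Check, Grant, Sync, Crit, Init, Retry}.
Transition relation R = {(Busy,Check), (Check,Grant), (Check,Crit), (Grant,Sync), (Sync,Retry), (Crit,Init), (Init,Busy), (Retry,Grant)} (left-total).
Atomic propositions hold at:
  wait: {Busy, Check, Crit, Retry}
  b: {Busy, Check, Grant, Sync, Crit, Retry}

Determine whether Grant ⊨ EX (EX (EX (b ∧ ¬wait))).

Sat(¬wait) = {Grant, Sync, Init}
Sat(b ∧ ¬wait) = {Grant, Sync}
Sat(EX (b ∧ ¬wait)) = {s : some successor in {Grant, Sync}} = {Check, Grant, Retry}
Sat(EX (EX (b ∧ ¬wait))) = {s : some successor in {Check, Grant, Retry}} = {Busy, Check, Sync, Retry}
Sat(EX (EX (EX (b ∧ ¬wait)))) = {s : some successor in {Busy, Check, Sync, Retry}} = {Busy, Grant, Sync, Init}
Grant ∈ Sat(EX (EX (EX (b ∧ ¬wait)))) = {Busy, Grant, Sync, Init}, so the formula holds at Grant.

Yes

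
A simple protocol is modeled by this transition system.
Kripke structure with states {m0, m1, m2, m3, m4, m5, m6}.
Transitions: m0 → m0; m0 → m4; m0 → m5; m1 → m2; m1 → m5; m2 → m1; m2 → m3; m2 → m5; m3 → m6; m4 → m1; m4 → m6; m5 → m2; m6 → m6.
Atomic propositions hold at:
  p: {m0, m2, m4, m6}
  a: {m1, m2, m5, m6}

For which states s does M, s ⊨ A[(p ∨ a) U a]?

Sat(p ∨ a) = {m0, m1, m2, m4, m5, m6}
A[(p ∨ a) U a]: least fixpoint, start Z0 = Sat(a) = {m1, m2, m5, m6}, add states in Sat(p ∨ a) with every successor in Z. Z1 = {m1, m2, m4, m5, m6}; fixed.
Sat(A[(p ∨ a) U a]) = {m1, m2, m4, m5, m6}

{m1, m2, m4, m5, m6}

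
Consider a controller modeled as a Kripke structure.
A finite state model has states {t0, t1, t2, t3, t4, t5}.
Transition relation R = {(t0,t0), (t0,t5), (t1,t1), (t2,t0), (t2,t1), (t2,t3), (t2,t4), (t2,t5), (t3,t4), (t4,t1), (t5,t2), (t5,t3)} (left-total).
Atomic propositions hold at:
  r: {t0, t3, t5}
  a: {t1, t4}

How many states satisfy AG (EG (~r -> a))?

3

Sat(~r) = {t1, t2, t4}
Sat(~r -> a) = {t0, t1, t3, t4, t5}
EG (~r -> a): greatest fixpoint, start Z0 = {t0, t1, t3, t4, t5}, keep only states in Sat with some successor in Z. Already a fixed point.
Sat(EG (~r -> a)) = {t0, t1, t3, t4, t5}
AG (EG (~r -> a)): greatest fixpoint, start Z0 = {t0, t1, t3, t4, t5}, keep only states in Sat with every successor in Z. Z1 = {t0, t1, t3, t4}; Z2 = {t1, t3, t4}; fixed.
Sat(AG (EG (~r -> a))) = {t1, t3, t4}
|Sat(AG (EG (~r -> a)))| = |{t1, t3, t4}| = 3.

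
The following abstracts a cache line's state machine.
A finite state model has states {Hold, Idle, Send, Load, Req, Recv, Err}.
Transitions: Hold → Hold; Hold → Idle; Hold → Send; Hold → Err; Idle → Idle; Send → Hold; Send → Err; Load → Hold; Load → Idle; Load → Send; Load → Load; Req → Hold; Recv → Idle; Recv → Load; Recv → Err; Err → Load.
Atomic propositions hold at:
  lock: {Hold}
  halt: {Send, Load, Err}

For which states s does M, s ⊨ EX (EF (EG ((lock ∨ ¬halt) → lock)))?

Sat(¬halt) = {Hold, Idle, Req, Recv}
Sat(lock ∨ ¬halt) = {Hold, Idle, Req, Recv}
Sat((lock ∨ ¬halt) → lock) = {Hold, Send, Load, Err}
EG ((lock ∨ ¬halt) → lock): greatest fixpoint, start Z0 = {Hold, Send, Load, Err}, keep only states in Sat with some successor in Z. Already a fixed point.
Sat(EG ((lock ∨ ¬halt) → lock)) = {Hold, Send, Load, Err}
EF (EG ((lock ∨ ¬halt) → lock)): least fixpoint, start Z0 = {Hold, Send, Load, Err}, add states with some successor in Z. Z1 = {Hold, Send, Load, Req, Recv, Err}; fixed.
Sat(EF (EG ((lock ∨ ¬halt) → lock))) = {Hold, Send, Load, Req, Recv, Err}
Sat(EX (EF (EG ((lock ∨ ¬halt) → lock)))) = {s : some successor in {Hold, Send, Load, Req, Recv, Err}} = {Hold, Send, Load, Req, Recv, Err}

{Hold, Send, Load, Req, Recv, Err}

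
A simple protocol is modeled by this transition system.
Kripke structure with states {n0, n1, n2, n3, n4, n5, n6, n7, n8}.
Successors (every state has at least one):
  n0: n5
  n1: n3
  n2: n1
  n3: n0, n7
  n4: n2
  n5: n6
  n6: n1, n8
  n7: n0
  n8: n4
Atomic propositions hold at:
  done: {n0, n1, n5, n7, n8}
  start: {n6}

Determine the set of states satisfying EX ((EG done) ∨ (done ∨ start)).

EG done: greatest fixpoint, start Z0 = {n0, n1, n5, n7, n8}, keep only states in Sat with some successor in Z. Z1 = {n0, n7}; Z2 = {n7}; Z3 = ∅; fixed.
Sat(EG done) = ∅
Sat(done ∨ start) = {n0, n1, n5, n6, n7, n8}
Sat((EG done) ∨ (done ∨ start)) = {n0, n1, n5, n6, n7, n8}
Sat(EX ((EG done) ∨ (done ∨ start))) = {s : some successor in {n0, n1, n5, n6, n7, n8}} = {n0, n2, n3, n5, n6, n7}

{n0, n2, n3, n5, n6, n7}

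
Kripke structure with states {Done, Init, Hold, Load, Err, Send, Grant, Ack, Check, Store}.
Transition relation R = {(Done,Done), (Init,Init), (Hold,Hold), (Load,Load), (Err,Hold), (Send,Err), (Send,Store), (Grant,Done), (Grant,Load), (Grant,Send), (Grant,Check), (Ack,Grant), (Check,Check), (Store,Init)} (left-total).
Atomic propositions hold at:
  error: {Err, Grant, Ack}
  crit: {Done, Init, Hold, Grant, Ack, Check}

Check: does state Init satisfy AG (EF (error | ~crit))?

No

Sat(~crit) = {Load, Err, Send, Store}
Sat(error | ~crit) = {Load, Err, Send, Grant, Ack, Store}
EF (error | ~crit): least fixpoint, start Z0 = {Load, Err, Send, Grant, Ack, Store}, add states with some successor in Z. Already a fixed point.
Sat(EF (error | ~crit)) = {Load, Err, Send, Grant, Ack, Store}
AG (EF (error | ~crit)): greatest fixpoint, start Z0 = {Load, Err, Send, Grant, Ack, Store}, keep only states in Sat with every successor in Z. Z1 = {Load, Send, Ack}; Z2 = {Load}; fixed.
Sat(AG (EF (error | ~crit))) = {Load}
Init ∉ Sat(AG (EF (error | ~crit))) = {Load}, so the formula does not hold at Init.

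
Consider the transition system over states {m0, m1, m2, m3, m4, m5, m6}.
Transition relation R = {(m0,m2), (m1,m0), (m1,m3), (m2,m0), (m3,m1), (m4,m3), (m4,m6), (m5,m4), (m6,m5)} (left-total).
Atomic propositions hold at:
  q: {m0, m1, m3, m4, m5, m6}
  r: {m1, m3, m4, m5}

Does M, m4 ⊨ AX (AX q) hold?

Sat(AX q) = {s : every successor in {m0, m1, m3, m4, m5, m6}} = {m1, m2, m3, m4, m5, m6}
Sat(AX (AX q)) = {s : every successor in {m1, m2, m3, m4, m5, m6}} = {m0, m3, m4, m5, m6}
m4 ∈ Sat(AX (AX q)) = {m0, m3, m4, m5, m6}, so the formula holds at m4.

Yes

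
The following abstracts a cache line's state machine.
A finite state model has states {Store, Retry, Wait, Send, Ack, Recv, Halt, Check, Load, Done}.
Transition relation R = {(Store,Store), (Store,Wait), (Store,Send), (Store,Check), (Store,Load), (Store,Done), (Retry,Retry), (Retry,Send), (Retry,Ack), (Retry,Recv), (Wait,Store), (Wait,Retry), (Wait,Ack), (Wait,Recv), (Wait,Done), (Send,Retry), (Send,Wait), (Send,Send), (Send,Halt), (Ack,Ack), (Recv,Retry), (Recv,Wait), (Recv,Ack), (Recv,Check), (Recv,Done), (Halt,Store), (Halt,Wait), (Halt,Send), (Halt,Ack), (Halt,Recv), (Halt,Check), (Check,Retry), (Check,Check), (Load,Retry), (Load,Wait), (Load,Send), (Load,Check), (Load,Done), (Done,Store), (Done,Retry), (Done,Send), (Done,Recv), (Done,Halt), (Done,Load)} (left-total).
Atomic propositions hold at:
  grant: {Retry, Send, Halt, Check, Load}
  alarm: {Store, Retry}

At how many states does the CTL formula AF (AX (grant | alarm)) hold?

1

Sat(grant | alarm) = {Store, Retry, Send, Halt, Check, Load}
Sat(AX (grant | alarm)) = {s : every successor in {Store, Retry, Send, Halt, Check, Load}} = {Check}
AF (AX (grant | alarm)): least fixpoint, start Z0 = {Check}, add states with every successor in Z. Already a fixed point.
Sat(AF (AX (grant | alarm))) = {Check}
|Sat(AF (AX (grant | alarm)))| = |{Check}| = 1.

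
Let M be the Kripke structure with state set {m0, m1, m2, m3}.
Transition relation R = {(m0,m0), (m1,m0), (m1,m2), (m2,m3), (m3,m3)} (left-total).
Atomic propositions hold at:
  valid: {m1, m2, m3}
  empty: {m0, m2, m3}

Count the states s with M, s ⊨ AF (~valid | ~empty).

Sat(~valid) = {m0}
Sat(~empty) = {m1}
Sat(~valid | ~empty) = {m0, m1}
AF (~valid | ~empty): least fixpoint, start Z0 = {m0, m1}, add states with every successor in Z. Already a fixed point.
Sat(AF (~valid | ~empty)) = {m0, m1}
|Sat(AF (~valid | ~empty))| = |{m0, m1}| = 2.

2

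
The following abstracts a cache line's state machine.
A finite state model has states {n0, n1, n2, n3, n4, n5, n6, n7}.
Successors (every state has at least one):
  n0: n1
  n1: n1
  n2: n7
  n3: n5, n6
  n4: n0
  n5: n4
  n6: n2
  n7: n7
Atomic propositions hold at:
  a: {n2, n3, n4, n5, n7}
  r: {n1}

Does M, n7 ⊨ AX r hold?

Sat(AX r) = {s : every successor in {n1}} = {n0, n1}
n7 ∉ Sat(AX r) = {n0, n1}, so the formula does not hold at n7.

No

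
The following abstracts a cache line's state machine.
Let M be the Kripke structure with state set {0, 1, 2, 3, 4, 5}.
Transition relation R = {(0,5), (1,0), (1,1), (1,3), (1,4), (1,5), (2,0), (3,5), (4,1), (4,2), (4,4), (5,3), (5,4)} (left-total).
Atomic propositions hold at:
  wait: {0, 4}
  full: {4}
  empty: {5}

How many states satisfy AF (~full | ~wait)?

Sat(~full) = {0, 1, 2, 3, 5}
Sat(~wait) = {1, 2, 3, 5}
Sat(~full | ~wait) = {0, 1, 2, 3, 5}
AF (~full | ~wait): least fixpoint, start Z0 = {0, 1, 2, 3, 5}, add states with every successor in Z. Already a fixed point.
Sat(AF (~full | ~wait)) = {0, 1, 2, 3, 5}
|Sat(AF (~full | ~wait))| = |{0, 1, 2, 3, 5}| = 5.

5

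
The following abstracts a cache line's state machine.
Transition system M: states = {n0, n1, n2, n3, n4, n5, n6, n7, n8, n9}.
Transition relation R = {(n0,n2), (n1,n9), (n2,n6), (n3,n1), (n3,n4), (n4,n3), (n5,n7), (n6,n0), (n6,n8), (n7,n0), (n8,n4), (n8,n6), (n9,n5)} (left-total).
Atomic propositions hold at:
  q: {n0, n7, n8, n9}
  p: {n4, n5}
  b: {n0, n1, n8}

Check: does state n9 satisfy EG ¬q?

No

Sat(¬q) = {n1, n2, n3, n4, n5, n6}
EG ¬q: greatest fixpoint, start Z0 = {n1, n2, n3, n4, n5, n6}, keep only states in Sat with some successor in Z. Z1 = {n2, n3, n4}; Z2 = {n3, n4}; fixed.
Sat(EG ¬q) = {n3, n4}
n9 ∉ Sat(EG ¬q) = {n3, n4}, so the formula does not hold at n9.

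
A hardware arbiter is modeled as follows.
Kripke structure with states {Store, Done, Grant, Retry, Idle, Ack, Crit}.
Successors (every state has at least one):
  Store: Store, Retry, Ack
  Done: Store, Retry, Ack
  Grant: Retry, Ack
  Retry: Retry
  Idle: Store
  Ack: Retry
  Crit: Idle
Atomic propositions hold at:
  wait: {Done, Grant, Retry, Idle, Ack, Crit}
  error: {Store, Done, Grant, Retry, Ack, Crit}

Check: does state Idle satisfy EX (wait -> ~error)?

Sat(~error) = {Idle}
Sat(wait -> ~error) = {Store, Idle}
Sat(EX (wait -> ~error)) = {s : some successor in {Store, Idle}} = {Store, Done, Idle, Crit}
Idle ∈ Sat(EX (wait -> ~error)) = {Store, Done, Idle, Crit}, so the formula holds at Idle.

Yes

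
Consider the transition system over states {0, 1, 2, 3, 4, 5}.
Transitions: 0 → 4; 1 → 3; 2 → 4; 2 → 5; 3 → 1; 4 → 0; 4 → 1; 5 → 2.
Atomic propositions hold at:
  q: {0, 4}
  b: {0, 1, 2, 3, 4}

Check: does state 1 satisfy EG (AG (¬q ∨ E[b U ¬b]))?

Sat(¬q) = {1, 2, 3, 5}
Sat(¬b) = {5}
E[b U ¬b]: least fixpoint, start Z0 = Sat(¬b) = {5}, add states in Sat(b) with some successor in Z. Z1 = {2, 5}; fixed.
Sat(E[b U ¬b]) = {2, 5}
Sat(¬q ∨ E[b U ¬b]) = {1, 2, 3, 5}
AG (¬q ∨ E[b U ¬b]): greatest fixpoint, start Z0 = {1, 2, 3, 5}, keep only states in Sat with every successor in Z. Z1 = {1, 3, 5}; Z2 = {1, 3}; fixed.
Sat(AG (¬q ∨ E[b U ¬b])) = {1, 3}
EG (AG (¬q ∨ E[b U ¬b])): greatest fixpoint, start Z0 = {1, 3}, keep only states in Sat with some successor in Z. Already a fixed point.
Sat(EG (AG (¬q ∨ E[b U ¬b]))) = {1, 3}
1 ∈ Sat(EG (AG (¬q ∨ E[b U ¬b]))) = {1, 3}, so the formula holds at 1.

Yes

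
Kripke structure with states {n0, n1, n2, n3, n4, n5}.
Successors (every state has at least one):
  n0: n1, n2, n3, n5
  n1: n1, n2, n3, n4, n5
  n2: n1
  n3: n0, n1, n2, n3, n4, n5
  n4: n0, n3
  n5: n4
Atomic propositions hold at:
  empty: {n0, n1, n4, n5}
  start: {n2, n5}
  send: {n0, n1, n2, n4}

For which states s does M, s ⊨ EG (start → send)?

{n0, n1, n2, n3, n4}

Sat(start → send) = {n0, n1, n2, n3, n4}
EG (start → send): greatest fixpoint, start Z0 = {n0, n1, n2, n3, n4}, keep only states in Sat with some successor in Z. Already a fixed point.
Sat(EG (start → send)) = {n0, n1, n2, n3, n4}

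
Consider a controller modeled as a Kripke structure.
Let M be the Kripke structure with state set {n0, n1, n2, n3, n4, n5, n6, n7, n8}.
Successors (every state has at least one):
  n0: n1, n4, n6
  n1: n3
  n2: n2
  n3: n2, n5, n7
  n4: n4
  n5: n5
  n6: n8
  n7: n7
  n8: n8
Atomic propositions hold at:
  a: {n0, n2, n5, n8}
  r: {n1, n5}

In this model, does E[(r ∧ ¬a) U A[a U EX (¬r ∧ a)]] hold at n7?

Sat(¬a) = {n1, n3, n4, n6, n7}
Sat(r ∧ ¬a) = {n1}
Sat(¬r) = {n0, n2, n3, n4, n6, n7, n8}
Sat(¬r ∧ a) = {n0, n2, n8}
Sat(EX (¬r ∧ a)) = {s : some successor in {n0, n2, n8}} = {n2, n3, n6, n8}
A[a U EX (¬r ∧ a)]: least fixpoint, start Z0 = Sat(EX (¬r ∧ a)) = {n2, n3, n6, n8}, add states in Sat(a) with every successor in Z. Already a fixed point.
Sat(A[a U EX (¬r ∧ a)]) = {n2, n3, n6, n8}
E[(r ∧ ¬a) U A[a U EX (¬r ∧ a)]]: least fixpoint, start Z0 = Sat(A[a U EX (¬r ∧ a)]) = {n2, n3, n6, n8}, add states in Sat(r ∧ ¬a) with some successor in Z. Z1 = {n1, n2, n3, n6, n8}; fixed.
Sat(E[(r ∧ ¬a) U A[a U EX (¬r ∧ a)]]) = {n1, n2, n3, n6, n8}
n7 ∉ Sat(E[(r ∧ ¬a) U A[a U EX (¬r ∧ a)]]) = {n1, n2, n3, n6, n8}, so the formula does not hold at n7.

No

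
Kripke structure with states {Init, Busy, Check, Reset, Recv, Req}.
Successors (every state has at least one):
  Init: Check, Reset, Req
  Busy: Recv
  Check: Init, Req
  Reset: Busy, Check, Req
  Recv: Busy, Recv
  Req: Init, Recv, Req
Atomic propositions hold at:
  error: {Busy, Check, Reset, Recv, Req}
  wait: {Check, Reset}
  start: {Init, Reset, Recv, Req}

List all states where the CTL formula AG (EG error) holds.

{Busy, Recv}

EG error: greatest fixpoint, start Z0 = {Busy, Check, Reset, Recv, Req}, keep only states in Sat with some successor in Z. Already a fixed point.
Sat(EG error) = {Busy, Check, Reset, Recv, Req}
AG (EG error): greatest fixpoint, start Z0 = {Busy, Check, Reset, Recv, Req}, keep only states in Sat with every successor in Z. Z1 = {Busy, Reset, Recv}; Z2 = {Busy, Recv}; fixed.
Sat(AG (EG error)) = {Busy, Recv}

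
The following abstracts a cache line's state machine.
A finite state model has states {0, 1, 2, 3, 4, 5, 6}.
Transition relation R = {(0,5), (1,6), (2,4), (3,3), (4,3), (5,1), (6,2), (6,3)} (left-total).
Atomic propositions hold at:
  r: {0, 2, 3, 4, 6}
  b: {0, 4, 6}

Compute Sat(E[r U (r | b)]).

Sat(r | b) = {0, 2, 3, 4, 6}
E[r U (r | b)]: least fixpoint, start Z0 = Sat((r | b)) = {0, 2, 3, 4, 6}, add states in Sat(r) with some successor in Z. Already a fixed point.
Sat(E[r U (r | b)]) = {0, 2, 3, 4, 6}

{0, 2, 3, 4, 6}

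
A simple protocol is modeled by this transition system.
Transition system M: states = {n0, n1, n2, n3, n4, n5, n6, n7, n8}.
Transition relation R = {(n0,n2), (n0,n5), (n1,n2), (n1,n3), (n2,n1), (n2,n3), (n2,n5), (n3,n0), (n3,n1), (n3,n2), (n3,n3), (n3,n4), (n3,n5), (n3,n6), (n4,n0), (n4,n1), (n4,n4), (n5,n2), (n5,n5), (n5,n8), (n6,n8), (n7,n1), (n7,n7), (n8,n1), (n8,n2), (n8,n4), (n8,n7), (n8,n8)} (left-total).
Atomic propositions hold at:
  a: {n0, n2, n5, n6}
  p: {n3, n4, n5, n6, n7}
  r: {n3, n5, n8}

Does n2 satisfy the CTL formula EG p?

No

EG p: greatest fixpoint, start Z0 = {n3, n4, n5, n6, n7}, keep only states in Sat with some successor in Z. Z1 = {n3, n4, n5, n7}; fixed.
Sat(EG p) = {n3, n4, n5, n7}
n2 ∉ Sat(EG p) = {n3, n4, n5, n7}, so the formula does not hold at n2.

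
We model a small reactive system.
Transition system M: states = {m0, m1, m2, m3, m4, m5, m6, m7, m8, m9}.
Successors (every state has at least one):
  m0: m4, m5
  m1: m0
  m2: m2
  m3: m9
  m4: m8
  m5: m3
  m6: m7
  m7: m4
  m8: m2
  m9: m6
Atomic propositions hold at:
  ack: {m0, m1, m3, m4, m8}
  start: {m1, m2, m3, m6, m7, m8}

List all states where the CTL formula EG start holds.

{m2, m8}

EG start: greatest fixpoint, start Z0 = {m1, m2, m3, m6, m7, m8}, keep only states in Sat with some successor in Z. Z1 = {m2, m6, m8}; Z2 = {m2, m8}; fixed.
Sat(EG start) = {m2, m8}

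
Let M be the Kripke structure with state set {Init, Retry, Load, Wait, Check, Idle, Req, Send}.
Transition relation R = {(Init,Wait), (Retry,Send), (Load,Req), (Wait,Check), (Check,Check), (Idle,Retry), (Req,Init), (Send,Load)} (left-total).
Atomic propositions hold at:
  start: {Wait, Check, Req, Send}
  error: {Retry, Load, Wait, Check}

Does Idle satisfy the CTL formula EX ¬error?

No

Sat(¬error) = {Init, Idle, Req, Send}
Sat(EX ¬error) = {s : some successor in {Init, Idle, Req, Send}} = {Retry, Load, Req}
Idle ∉ Sat(EX ¬error) = {Retry, Load, Req}, so the formula does not hold at Idle.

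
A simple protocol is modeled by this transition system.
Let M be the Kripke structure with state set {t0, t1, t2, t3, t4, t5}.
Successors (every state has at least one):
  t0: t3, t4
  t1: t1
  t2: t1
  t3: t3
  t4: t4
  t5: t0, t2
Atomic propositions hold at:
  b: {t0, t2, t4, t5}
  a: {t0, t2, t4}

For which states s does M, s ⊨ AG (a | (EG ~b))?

Sat(~b) = {t1, t3}
EG ~b: greatest fixpoint, start Z0 = {t1, t3}, keep only states in Sat with some successor in Z. Already a fixed point.
Sat(EG ~b) = {t1, t3}
Sat(a | (EG ~b)) = {t0, t1, t2, t3, t4}
AG (a | (EG ~b)): greatest fixpoint, start Z0 = {t0, t1, t2, t3, t4}, keep only states in Sat with every successor in Z. Already a fixed point.
Sat(AG (a | (EG ~b))) = {t0, t1, t2, t3, t4}

{t0, t1, t2, t3, t4}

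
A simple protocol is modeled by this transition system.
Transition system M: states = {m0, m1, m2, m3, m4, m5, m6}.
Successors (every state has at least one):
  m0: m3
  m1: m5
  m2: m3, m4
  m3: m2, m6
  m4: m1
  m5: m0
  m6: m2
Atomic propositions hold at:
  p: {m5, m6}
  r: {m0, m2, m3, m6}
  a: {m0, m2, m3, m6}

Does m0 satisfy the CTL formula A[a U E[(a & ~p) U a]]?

Yes

Sat(~p) = {m0, m1, m2, m3, m4}
Sat(a & ~p) = {m0, m2, m3}
E[(a & ~p) U a]: least fixpoint, start Z0 = Sat(a) = {m0, m2, m3, m6}, add states in Sat(a & ~p) with some successor in Z. Already a fixed point.
Sat(E[(a & ~p) U a]) = {m0, m2, m3, m6}
A[a U E[(a & ~p) U a]]: least fixpoint, start Z0 = Sat(E[(a & ~p) U a]) = {m0, m2, m3, m6}, add states in Sat(a) with every successor in Z. Already a fixed point.
Sat(A[a U E[(a & ~p) U a]]) = {m0, m2, m3, m6}
m0 ∈ Sat(A[a U E[(a & ~p) U a]]) = {m0, m2, m3, m6}, so the formula holds at m0.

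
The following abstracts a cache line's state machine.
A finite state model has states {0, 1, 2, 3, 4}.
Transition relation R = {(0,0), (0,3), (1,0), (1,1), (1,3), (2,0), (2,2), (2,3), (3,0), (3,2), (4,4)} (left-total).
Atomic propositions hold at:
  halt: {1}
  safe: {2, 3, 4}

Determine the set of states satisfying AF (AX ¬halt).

Sat(¬halt) = {0, 2, 3, 4}
Sat(AX ¬halt) = {s : every successor in {0, 2, 3, 4}} = {0, 2, 3, 4}
AF (AX ¬halt): least fixpoint, start Z0 = {0, 2, 3, 4}, add states with every successor in Z. Already a fixed point.
Sat(AF (AX ¬halt)) = {0, 2, 3, 4}

{0, 2, 3, 4}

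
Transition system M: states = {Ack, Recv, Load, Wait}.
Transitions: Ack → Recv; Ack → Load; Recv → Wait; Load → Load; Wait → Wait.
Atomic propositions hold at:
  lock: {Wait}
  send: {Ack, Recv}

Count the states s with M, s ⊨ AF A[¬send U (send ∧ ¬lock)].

Sat(¬send) = {Load, Wait}
Sat(¬lock) = {Ack, Recv, Load}
Sat(send ∧ ¬lock) = {Ack, Recv}
A[¬send U (send ∧ ¬lock)]: least fixpoint, start Z0 = Sat((send ∧ ¬lock)) = {Ack, Recv}, add states in Sat(¬send) with every successor in Z. Already a fixed point.
Sat(A[¬send U (send ∧ ¬lock)]) = {Ack, Recv}
AF A[¬send U (send ∧ ¬lock)]: least fixpoint, start Z0 = {Ack, Recv}, add states with every successor in Z. Already a fixed point.
Sat(AF A[¬send U (send ∧ ¬lock)]) = {Ack, Recv}
|Sat(AF A[¬send U (send ∧ ¬lock)])| = |{Ack, Recv}| = 2.

2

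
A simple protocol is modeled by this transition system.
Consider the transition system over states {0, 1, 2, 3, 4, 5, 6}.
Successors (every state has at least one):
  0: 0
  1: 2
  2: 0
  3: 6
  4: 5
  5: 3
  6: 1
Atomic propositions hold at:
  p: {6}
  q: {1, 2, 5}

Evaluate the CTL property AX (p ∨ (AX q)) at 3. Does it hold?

Yes

Sat(AX q) = {s : every successor in {1, 2, 5}} = {1, 4, 6}
Sat(p ∨ (AX q)) = {1, 4, 6}
Sat(AX (p ∨ (AX q))) = {s : every successor in {1, 4, 6}} = {3, 6}
3 ∈ Sat(AX (p ∨ (AX q))) = {3, 6}, so the formula holds at 3.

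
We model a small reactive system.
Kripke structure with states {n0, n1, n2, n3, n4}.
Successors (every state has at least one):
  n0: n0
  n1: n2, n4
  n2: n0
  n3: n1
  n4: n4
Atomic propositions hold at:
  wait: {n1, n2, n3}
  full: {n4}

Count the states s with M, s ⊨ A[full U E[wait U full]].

3

E[wait U full]: least fixpoint, start Z0 = Sat(full) = {n4}, add states in Sat(wait) with some successor in Z. Z1 = {n1, n4}; Z2 = {n1, n3, n4}; fixed.
Sat(E[wait U full]) = {n1, n3, n4}
A[full U E[wait U full]]: least fixpoint, start Z0 = Sat(E[wait U full]) = {n1, n3, n4}, add states in Sat(full) with every successor in Z. Already a fixed point.
Sat(A[full U E[wait U full]]) = {n1, n3, n4}
|Sat(A[full U E[wait U full]])| = |{n1, n3, n4}| = 3.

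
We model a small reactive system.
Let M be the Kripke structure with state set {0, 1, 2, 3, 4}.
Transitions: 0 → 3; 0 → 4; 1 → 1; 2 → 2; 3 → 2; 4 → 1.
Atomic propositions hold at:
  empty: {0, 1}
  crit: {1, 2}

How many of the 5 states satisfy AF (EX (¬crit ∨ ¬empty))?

Sat(¬crit) = {0, 3, 4}
Sat(¬empty) = {2, 3, 4}
Sat(¬crit ∨ ¬empty) = {0, 2, 3, 4}
Sat(EX (¬crit ∨ ¬empty)) = {s : some successor in {0, 2, 3, 4}} = {0, 2, 3}
AF (EX (¬crit ∨ ¬empty)): least fixpoint, start Z0 = {0, 2, 3}, add states with every successor in Z. Already a fixed point.
Sat(AF (EX (¬crit ∨ ¬empty))) = {0, 2, 3}
|Sat(AF (EX (¬crit ∨ ¬empty)))| = |{0, 2, 3}| = 3.

3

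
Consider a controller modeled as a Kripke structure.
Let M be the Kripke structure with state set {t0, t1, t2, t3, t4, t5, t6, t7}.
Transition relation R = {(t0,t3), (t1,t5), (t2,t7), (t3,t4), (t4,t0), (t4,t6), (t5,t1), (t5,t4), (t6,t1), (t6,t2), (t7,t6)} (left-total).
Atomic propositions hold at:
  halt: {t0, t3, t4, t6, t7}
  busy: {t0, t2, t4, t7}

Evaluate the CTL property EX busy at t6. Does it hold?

Yes

Sat(EX busy) = {s : some successor in {t0, t2, t4, t7}} = {t2, t3, t4, t5, t6}
t6 ∈ Sat(EX busy) = {t2, t3, t4, t5, t6}, so the formula holds at t6.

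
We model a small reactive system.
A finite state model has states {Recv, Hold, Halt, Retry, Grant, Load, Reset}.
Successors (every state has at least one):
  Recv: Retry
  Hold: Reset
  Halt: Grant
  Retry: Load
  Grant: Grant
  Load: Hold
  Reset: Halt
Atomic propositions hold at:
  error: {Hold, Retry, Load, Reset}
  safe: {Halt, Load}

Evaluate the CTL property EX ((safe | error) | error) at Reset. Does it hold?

Yes

Sat(safe | error) = {Hold, Halt, Retry, Load, Reset}
Sat((safe | error) | error) = {Hold, Halt, Retry, Load, Reset}
Sat(EX ((safe | error) | error)) = {s : some successor in {Hold, Halt, Retry, Load, Reset}} = {Recv, Hold, Retry, Load, Reset}
Reset ∈ Sat(EX ((safe | error) | error)) = {Recv, Hold, Retry, Load, Reset}, so the formula holds at Reset.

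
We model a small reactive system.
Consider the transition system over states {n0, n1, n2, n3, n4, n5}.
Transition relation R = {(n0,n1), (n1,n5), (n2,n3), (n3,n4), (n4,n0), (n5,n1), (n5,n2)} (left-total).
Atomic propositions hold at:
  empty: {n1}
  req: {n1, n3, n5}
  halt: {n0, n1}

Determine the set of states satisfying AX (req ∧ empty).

{n0}

Sat(req ∧ empty) = {n1}
Sat(AX (req ∧ empty)) = {s : every successor in {n1}} = {n0}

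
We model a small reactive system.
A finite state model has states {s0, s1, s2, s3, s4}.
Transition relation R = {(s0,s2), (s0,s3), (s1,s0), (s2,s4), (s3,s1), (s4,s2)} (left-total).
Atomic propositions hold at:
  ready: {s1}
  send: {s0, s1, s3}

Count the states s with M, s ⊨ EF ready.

EF ready: least fixpoint, start Z0 = {s1}, add states with some successor in Z. Z1 = {s1, s3}; Z2 = {s0, s1, s3}; fixed.
Sat(EF ready) = {s0, s1, s3}
|Sat(EF ready)| = |{s0, s1, s3}| = 3.

3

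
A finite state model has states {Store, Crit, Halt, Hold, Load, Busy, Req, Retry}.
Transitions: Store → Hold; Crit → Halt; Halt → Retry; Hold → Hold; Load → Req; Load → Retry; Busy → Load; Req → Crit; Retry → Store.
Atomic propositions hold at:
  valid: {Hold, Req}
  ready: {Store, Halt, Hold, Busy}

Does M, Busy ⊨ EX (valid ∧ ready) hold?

Sat(valid ∧ ready) = {Hold}
Sat(EX (valid ∧ ready)) = {s : some successor in {Hold}} = {Store, Hold}
Busy ∉ Sat(EX (valid ∧ ready)) = {Store, Hold}, so the formula does not hold at Busy.

No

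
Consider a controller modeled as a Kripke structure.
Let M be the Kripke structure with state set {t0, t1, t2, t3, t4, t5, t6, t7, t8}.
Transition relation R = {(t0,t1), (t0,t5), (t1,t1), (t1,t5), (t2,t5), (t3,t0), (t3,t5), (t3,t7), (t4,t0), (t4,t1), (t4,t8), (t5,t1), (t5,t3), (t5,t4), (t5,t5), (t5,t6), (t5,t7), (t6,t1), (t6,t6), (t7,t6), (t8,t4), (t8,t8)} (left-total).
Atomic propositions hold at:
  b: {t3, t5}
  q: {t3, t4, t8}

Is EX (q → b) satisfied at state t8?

No

Sat(q → b) = {t0, t1, t2, t3, t5, t6, t7}
Sat(EX (q → b)) = {s : some successor in {t0, t1, t2, t3, t5, t6, t7}} = {t0, t1, t2, t3, t4, t5, t6, t7}
t8 ∉ Sat(EX (q → b)) = {t0, t1, t2, t3, t4, t5, t6, t7}, so the formula does not hold at t8.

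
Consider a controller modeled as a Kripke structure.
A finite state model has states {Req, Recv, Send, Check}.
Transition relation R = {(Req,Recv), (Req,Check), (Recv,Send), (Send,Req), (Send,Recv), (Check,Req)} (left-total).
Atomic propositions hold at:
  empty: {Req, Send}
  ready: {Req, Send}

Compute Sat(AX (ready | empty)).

{Recv, Check}

Sat(ready | empty) = {Req, Send}
Sat(AX (ready | empty)) = {s : every successor in {Req, Send}} = {Recv, Check}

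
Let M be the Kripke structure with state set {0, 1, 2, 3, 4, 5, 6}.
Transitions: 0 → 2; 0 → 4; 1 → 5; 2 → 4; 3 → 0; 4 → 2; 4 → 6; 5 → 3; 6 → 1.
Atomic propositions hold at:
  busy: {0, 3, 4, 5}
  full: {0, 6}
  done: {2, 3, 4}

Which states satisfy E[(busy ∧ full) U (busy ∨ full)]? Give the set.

{0, 3, 4, 5, 6}

Sat(busy ∧ full) = {0}
Sat(busy ∨ full) = {0, 3, 4, 5, 6}
E[(busy ∧ full) U (busy ∨ full)]: least fixpoint, start Z0 = Sat((busy ∨ full)) = {0, 3, 4, 5, 6}, add states in Sat(busy ∧ full) with some successor in Z. Already a fixed point.
Sat(E[(busy ∧ full) U (busy ∨ full)]) = {0, 3, 4, 5, 6}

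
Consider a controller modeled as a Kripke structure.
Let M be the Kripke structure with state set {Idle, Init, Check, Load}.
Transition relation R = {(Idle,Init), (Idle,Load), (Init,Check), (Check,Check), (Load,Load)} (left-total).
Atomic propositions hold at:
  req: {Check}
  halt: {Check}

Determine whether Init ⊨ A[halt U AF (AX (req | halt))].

Sat(req | halt) = {Check}
Sat(AX (req | halt)) = {s : every successor in {Check}} = {Init, Check}
AF (AX (req | halt)): least fixpoint, start Z0 = {Init, Check}, add states with every successor in Z. Already a fixed point.
Sat(AF (AX (req | halt))) = {Init, Check}
A[halt U AF (AX (req | halt))]: least fixpoint, start Z0 = Sat(AF (AX (req | halt))) = {Init, Check}, add states in Sat(halt) with every successor in Z. Already a fixed point.
Sat(A[halt U AF (AX (req | halt))]) = {Init, Check}
Init ∈ Sat(A[halt U AF (AX (req | halt))]) = {Init, Check}, so the formula holds at Init.

Yes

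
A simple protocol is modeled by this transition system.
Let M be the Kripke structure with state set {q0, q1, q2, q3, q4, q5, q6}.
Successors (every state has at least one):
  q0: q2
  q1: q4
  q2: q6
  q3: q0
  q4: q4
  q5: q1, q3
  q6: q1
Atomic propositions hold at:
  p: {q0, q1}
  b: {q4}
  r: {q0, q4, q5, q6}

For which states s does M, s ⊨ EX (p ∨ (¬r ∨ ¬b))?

{q0, q2, q3, q5, q6}

Sat(¬r) = {q1, q2, q3}
Sat(¬b) = {q0, q1, q2, q3, q5, q6}
Sat(¬r ∨ ¬b) = {q0, q1, q2, q3, q5, q6}
Sat(p ∨ (¬r ∨ ¬b)) = {q0, q1, q2, q3, q5, q6}
Sat(EX (p ∨ (¬r ∨ ¬b))) = {s : some successor in {q0, q1, q2, q3, q5, q6}} = {q0, q2, q3, q5, q6}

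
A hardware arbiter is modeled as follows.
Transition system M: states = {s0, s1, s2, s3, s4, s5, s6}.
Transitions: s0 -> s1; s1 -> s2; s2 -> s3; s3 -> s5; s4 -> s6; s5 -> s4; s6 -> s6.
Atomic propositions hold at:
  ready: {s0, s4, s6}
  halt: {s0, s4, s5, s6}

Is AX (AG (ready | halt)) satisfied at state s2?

Sat(ready | halt) = {s0, s4, s5, s6}
AG (ready | halt): greatest fixpoint, start Z0 = {s0, s4, s5, s6}, keep only states in Sat with every successor in Z. Z1 = {s4, s5, s6}; fixed.
Sat(AG (ready | halt)) = {s4, s5, s6}
Sat(AX (AG (ready | halt))) = {s : every successor in {s4, s5, s6}} = {s3, s4, s5, s6}
s2 ∉ Sat(AX (AG (ready | halt))) = {s3, s4, s5, s6}, so the formula does not hold at s2.

No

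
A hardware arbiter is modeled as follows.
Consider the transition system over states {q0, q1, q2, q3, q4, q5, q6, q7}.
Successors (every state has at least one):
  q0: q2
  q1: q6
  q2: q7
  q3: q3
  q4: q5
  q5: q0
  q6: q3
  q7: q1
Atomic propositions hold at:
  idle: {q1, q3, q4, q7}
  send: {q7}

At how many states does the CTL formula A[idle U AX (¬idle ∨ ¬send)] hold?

Sat(¬idle) = {q0, q2, q5, q6}
Sat(¬send) = {q0, q1, q2, q3, q4, q5, q6}
Sat(¬idle ∨ ¬send) = {q0, q1, q2, q3, q4, q5, q6}
Sat(AX (¬idle ∨ ¬send)) = {s : every successor in {q0, q1, q2, q3, q4, q5, q6}} = {q0, q1, q3, q4, q5, q6, q7}
A[idle U AX (¬idle ∨ ¬send)]: least fixpoint, start Z0 = Sat(AX (¬idle ∨ ¬send)) = {q0, q1, q3, q4, q5, q6, q7}, add states in Sat(idle) with every successor in Z. Already a fixed point.
Sat(A[idle U AX (¬idle ∨ ¬send)]) = {q0, q1, q3, q4, q5, q6, q7}
|Sat(A[idle U AX (¬idle ∨ ¬send)])| = |{q0, q1, q3, q4, q5, q6, q7}| = 7.

7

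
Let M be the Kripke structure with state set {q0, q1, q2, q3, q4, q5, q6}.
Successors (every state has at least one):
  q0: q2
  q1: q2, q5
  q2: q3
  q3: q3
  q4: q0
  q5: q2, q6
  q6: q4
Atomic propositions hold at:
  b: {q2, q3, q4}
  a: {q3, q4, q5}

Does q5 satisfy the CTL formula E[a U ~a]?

Yes

Sat(~a) = {q0, q1, q2, q6}
E[a U ~a]: least fixpoint, start Z0 = Sat(~a) = {q0, q1, q2, q6}, add states in Sat(a) with some successor in Z. Z1 = {q0, q1, q2, q4, q5, q6}; fixed.
Sat(E[a U ~a]) = {q0, q1, q2, q4, q5, q6}
q5 ∈ Sat(E[a U ~a]) = {q0, q1, q2, q4, q5, q6}, so the formula holds at q5.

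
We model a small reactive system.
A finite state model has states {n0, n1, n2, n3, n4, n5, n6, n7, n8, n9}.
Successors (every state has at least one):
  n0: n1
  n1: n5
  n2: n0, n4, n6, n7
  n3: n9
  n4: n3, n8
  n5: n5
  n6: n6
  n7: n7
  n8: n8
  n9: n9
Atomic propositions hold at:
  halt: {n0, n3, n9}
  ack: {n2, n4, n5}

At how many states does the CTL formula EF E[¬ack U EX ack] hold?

4

Sat(¬ack) = {n0, n1, n3, n6, n7, n8, n9}
Sat(EX ack) = {s : some successor in {n2, n4, n5}} = {n1, n2, n5}
E[¬ack U EX ack]: least fixpoint, start Z0 = Sat(EX ack) = {n1, n2, n5}, add states in Sat(¬ack) with some successor in Z. Z1 = {n0, n1, n2, n5}; fixed.
Sat(E[¬ack U EX ack]) = {n0, n1, n2, n5}
EF E[¬ack U EX ack]: least fixpoint, start Z0 = {n0, n1, n2, n5}, add states with some successor in Z. Already a fixed point.
Sat(EF E[¬ack U EX ack]) = {n0, n1, n2, n5}
|Sat(EF E[¬ack U EX ack])| = |{n0, n1, n2, n5}| = 4.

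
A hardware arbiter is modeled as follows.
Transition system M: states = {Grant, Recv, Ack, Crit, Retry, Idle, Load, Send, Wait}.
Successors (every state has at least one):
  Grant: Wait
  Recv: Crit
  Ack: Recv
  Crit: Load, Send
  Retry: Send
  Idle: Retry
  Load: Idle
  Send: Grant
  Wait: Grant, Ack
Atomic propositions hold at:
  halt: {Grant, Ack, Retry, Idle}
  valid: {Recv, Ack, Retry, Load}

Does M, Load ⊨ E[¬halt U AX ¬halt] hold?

Sat(¬halt) = {Recv, Crit, Load, Send, Wait}
Sat(AX ¬halt) = {s : every successor in {Recv, Crit, Load, Send, Wait}} = {Grant, Recv, Ack, Crit, Retry}
E[¬halt U AX ¬halt]: least fixpoint, start Z0 = Sat(AX ¬halt) = {Grant, Recv, Ack, Crit, Retry}, add states in Sat(¬halt) with some successor in Z. Z1 = {Grant, Recv, Ack, Crit, Retry, Send, Wait}; fixed.
Sat(E[¬halt U AX ¬halt]) = {Grant, Recv, Ack, Crit, Retry, Send, Wait}
Load ∉ Sat(E[¬halt U AX ¬halt]) = {Grant, Recv, Ack, Crit, Retry, Send, Wait}, so the formula does not hold at Load.

No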